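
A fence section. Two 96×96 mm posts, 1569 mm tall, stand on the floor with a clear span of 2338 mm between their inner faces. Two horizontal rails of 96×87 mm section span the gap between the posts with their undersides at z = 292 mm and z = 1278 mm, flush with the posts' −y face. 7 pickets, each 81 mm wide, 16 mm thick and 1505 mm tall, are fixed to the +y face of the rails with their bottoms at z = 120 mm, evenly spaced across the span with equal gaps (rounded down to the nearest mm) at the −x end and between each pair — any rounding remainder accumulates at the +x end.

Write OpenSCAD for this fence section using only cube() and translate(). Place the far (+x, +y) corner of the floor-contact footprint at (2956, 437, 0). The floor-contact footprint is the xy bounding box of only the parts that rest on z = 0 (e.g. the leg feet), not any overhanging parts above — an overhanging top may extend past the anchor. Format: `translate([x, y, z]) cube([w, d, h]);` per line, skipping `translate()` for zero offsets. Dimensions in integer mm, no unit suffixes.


translate([426, 341, 0]) cube([96, 96, 1569]);
translate([2860, 341, 0]) cube([96, 96, 1569]);
translate([522, 341, 292]) cube([2338, 96, 87]);
translate([522, 341, 1278]) cube([2338, 96, 87]);
translate([743, 437, 120]) cube([81, 16, 1505]);
translate([1045, 437, 120]) cube([81, 16, 1505]);
translate([1347, 437, 120]) cube([81, 16, 1505]);
translate([1649, 437, 120]) cube([81, 16, 1505]);
translate([1951, 437, 120]) cube([81, 16, 1505]);
translate([2253, 437, 120]) cube([81, 16, 1505]);
translate([2555, 437, 120]) cube([81, 16, 1505]);


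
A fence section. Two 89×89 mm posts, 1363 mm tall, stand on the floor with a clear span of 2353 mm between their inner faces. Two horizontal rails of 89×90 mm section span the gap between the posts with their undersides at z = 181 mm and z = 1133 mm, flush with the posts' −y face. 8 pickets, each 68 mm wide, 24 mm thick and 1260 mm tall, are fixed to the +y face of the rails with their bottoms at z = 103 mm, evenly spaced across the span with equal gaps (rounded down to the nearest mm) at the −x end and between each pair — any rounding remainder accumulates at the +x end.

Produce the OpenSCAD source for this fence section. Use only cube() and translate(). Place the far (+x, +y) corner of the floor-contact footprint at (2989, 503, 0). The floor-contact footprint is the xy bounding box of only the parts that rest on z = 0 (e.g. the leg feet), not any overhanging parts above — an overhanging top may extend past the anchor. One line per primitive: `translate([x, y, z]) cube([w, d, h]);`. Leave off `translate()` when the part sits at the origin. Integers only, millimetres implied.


translate([458, 414, 0]) cube([89, 89, 1363]);
translate([2900, 414, 0]) cube([89, 89, 1363]);
translate([547, 414, 181]) cube([2353, 89, 90]);
translate([547, 414, 1133]) cube([2353, 89, 90]);
translate([748, 503, 103]) cube([68, 24, 1260]);
translate([1017, 503, 103]) cube([68, 24, 1260]);
translate([1286, 503, 103]) cube([68, 24, 1260]);
translate([1555, 503, 103]) cube([68, 24, 1260]);
translate([1824, 503, 103]) cube([68, 24, 1260]);
translate([2093, 503, 103]) cube([68, 24, 1260]);
translate([2362, 503, 103]) cube([68, 24, 1260]);
translate([2631, 503, 103]) cube([68, 24, 1260]);


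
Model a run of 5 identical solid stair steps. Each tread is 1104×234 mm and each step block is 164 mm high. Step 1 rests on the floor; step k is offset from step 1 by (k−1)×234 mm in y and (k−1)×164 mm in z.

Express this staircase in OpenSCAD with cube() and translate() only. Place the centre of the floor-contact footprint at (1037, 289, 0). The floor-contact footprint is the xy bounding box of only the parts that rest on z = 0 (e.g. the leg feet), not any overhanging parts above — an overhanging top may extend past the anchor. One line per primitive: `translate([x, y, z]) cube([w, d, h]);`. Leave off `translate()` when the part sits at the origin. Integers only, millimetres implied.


translate([485, 172, 0]) cube([1104, 234, 164]);
translate([485, 406, 164]) cube([1104, 234, 164]);
translate([485, 640, 328]) cube([1104, 234, 164]);
translate([485, 874, 492]) cube([1104, 234, 164]);
translate([485, 1108, 656]) cube([1104, 234, 164]);


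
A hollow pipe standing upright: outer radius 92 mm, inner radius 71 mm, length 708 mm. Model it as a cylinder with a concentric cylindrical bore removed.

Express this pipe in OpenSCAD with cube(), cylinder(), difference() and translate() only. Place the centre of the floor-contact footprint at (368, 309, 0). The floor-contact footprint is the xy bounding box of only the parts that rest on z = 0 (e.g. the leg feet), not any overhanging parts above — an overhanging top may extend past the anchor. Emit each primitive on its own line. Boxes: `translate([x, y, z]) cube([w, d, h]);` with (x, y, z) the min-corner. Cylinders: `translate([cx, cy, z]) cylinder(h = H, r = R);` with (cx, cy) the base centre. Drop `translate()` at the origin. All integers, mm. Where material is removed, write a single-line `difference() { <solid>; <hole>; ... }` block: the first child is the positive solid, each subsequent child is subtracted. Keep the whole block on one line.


difference() { translate([368, 309, 0]) cylinder(h = 708, r = 92); translate([368, 309, 0]) cylinder(h = 708, r = 71); }


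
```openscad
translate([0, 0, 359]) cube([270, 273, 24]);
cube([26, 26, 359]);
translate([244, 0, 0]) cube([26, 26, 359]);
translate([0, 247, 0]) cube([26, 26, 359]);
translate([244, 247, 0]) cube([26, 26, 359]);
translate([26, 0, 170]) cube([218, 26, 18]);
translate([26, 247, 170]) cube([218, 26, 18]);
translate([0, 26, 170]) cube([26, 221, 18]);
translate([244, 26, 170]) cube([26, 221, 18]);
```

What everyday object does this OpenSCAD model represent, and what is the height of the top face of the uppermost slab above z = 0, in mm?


A stool. The seat height is 383 mm.

A 270×273×24 slab at z = 359 on four corner posts — a stool. The seat top is 359 + 24 = 383 mm.


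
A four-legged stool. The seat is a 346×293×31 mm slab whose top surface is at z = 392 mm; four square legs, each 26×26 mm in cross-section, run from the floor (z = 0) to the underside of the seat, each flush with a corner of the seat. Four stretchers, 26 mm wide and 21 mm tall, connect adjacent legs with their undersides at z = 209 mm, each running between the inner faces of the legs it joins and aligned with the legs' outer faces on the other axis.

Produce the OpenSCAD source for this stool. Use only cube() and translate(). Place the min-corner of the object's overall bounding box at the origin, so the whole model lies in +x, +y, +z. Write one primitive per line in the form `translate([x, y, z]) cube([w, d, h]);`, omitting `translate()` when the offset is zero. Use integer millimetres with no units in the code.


translate([0, 0, 361]) cube([346, 293, 31]);
cube([26, 26, 361]);
translate([320, 0, 0]) cube([26, 26, 361]);
translate([0, 267, 0]) cube([26, 26, 361]);
translate([320, 267, 0]) cube([26, 26, 361]);
translate([26, 0, 209]) cube([294, 26, 21]);
translate([26, 267, 209]) cube([294, 26, 21]);
translate([0, 26, 209]) cube([26, 241, 21]);
translate([320, 26, 209]) cube([26, 241, 21]);


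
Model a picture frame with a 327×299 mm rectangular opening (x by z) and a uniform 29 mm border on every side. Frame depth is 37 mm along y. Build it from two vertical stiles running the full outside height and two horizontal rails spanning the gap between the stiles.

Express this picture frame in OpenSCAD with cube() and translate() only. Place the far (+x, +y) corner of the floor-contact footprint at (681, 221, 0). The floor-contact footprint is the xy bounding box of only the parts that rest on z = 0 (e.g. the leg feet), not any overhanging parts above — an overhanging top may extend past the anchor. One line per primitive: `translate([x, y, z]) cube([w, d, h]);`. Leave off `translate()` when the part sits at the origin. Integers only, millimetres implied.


translate([296, 184, 0]) cube([29, 37, 357]);
translate([652, 184, 0]) cube([29, 37, 357]);
translate([325, 184, 0]) cube([327, 37, 29]);
translate([325, 184, 328]) cube([327, 37, 29]);


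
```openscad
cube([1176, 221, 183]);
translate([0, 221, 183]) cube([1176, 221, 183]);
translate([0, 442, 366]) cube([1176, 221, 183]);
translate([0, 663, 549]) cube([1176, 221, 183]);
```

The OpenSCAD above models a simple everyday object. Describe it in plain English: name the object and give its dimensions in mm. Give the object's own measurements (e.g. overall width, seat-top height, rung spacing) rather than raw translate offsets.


A straight staircase of 4 solid steps. Each step is 1176 mm wide (x), 221 mm deep (y, the going) and 183 mm tall (the rise). The first step rests on the floor; each subsequent step sits one going further in +y and one rise higher in +z, directly behind and above the previous step with no overlap.


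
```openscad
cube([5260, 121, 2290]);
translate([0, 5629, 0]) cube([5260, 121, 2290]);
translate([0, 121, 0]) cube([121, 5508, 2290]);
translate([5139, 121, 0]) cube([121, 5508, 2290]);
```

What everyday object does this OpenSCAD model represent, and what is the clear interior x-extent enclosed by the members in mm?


A house (or room) frame. The interior width is 5018 mm.

Four 2290 mm walls enclosing a rectangle with no floor or roof — a room or house frame. Outside width is 5260 mm and wall thickness is 121 mm, so the interior width is 5260 − 2 × 121 = 5018 mm.


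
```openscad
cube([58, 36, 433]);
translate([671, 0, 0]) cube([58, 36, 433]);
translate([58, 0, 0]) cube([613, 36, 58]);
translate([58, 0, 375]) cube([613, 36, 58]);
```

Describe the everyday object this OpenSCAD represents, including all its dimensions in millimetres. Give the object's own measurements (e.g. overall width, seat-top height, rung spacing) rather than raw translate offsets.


A rectangular picture frame lying in the x–z plane (depth along y). The opening is 613 mm wide (x) by 317 mm tall (z), surrounded by a border 58 mm wide on all four sides. The frame is 36 mm deep and is made of two full-height vertical stiles with two horizontal rails fitted between them.


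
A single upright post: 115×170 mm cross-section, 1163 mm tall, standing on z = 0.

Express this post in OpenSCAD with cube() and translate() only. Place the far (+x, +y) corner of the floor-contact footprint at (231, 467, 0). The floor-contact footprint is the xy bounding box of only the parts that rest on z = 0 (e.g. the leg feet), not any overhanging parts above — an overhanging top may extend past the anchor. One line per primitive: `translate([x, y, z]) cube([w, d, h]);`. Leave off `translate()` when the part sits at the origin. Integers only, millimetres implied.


translate([116, 297, 0]) cube([115, 170, 1163]);


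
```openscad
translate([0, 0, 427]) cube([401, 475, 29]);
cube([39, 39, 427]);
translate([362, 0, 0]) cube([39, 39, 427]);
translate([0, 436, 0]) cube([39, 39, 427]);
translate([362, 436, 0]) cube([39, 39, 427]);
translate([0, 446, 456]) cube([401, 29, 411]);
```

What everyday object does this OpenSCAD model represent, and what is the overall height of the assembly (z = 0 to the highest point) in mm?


A chair. The overall height is 867 mm.

A slab on four corner posts with a tall panel at the back — a chair. The seat slab sits at z = 427 with thickness 29, and the 411 mm backrest starts at the seat top, so the overall height is 427 + 29 + 411 = 867 mm.


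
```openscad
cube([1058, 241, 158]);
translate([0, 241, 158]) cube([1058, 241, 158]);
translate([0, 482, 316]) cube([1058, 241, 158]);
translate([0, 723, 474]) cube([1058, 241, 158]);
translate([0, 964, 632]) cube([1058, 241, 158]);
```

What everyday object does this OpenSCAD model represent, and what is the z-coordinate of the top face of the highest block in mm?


A staircase. The total rise is 790 mm.

5 identical blocks, each offset up and back from the previous — a staircase. Each step is 158 mm tall and there are 5 of them, so the total rise is 5 × 158 = 790 mm.


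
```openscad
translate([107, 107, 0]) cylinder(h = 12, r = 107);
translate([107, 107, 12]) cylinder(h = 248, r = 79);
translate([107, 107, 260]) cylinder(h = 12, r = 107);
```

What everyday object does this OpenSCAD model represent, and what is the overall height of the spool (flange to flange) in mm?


A spool. The overall height is 272 mm.

Three coaxial cylinders, large–small–large — a spool. Two 12 mm flanges and a 248 mm core give 12 + 248 + 12 = 272 mm.


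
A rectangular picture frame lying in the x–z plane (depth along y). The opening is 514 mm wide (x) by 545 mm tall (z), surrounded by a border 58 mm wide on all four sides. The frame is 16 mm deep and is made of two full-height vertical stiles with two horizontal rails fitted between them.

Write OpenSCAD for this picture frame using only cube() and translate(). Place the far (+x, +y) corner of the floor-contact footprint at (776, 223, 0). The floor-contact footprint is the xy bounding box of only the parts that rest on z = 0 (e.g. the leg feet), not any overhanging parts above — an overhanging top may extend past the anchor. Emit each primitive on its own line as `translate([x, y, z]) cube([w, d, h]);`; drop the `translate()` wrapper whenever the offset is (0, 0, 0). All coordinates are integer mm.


translate([146, 207, 0]) cube([58, 16, 661]);
translate([718, 207, 0]) cube([58, 16, 661]);
translate([204, 207, 0]) cube([514, 16, 58]);
translate([204, 207, 603]) cube([514, 16, 58]);


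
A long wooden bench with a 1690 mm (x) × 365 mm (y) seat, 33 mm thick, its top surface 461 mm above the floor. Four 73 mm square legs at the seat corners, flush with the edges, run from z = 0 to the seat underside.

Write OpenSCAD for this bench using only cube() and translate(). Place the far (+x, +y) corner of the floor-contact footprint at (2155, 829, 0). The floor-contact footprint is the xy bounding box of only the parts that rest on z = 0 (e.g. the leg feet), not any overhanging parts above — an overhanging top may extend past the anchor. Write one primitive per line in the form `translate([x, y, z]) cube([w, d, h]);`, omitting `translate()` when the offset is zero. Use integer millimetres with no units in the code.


// leg_h = 461 − 33 = 428
translate([465, 464, 428]) cube([1690, 365, 33]);
translate([465, 464, 0]) cube([73, 73, 428]);
translate([465, 756, 0]) cube([73, 73, 428]);
translate([2082, 464, 0]) cube([73, 73, 428]);
translate([2082, 756, 0]) cube([73, 73, 428]);


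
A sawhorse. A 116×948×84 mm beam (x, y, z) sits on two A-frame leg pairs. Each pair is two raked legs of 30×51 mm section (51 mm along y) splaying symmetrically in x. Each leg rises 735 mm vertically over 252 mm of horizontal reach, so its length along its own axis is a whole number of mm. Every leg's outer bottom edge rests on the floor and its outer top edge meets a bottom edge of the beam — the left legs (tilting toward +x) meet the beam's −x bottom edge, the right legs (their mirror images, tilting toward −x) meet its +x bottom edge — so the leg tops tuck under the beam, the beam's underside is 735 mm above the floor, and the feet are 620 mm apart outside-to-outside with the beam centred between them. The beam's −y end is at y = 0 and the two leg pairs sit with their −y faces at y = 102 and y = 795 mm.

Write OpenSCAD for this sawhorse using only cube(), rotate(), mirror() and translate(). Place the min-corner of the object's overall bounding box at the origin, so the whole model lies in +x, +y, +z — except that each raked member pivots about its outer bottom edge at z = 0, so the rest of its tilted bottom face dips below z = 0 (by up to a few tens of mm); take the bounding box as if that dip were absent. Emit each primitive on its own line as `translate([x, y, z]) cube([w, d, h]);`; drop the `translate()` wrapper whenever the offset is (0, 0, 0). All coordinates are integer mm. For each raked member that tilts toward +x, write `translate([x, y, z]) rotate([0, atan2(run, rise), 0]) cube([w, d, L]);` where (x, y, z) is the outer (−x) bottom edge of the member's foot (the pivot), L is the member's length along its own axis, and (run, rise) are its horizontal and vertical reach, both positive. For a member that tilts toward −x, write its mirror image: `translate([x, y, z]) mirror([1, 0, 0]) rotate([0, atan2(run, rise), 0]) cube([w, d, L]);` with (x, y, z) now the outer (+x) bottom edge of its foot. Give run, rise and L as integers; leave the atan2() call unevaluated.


translate([252, 0, 735]) cube([116, 948, 84]);
translate([0, 102, 0]) rotate([0, atan2(252, 735), 0]) cube([30, 51, 777]);
translate([620, 102, 0]) mirror([1, 0, 0]) rotate([0, atan2(252, 735), 0]) cube([30, 51, 777]);
translate([0, 795, 0]) rotate([0, atan2(252, 735), 0]) cube([30, 51, 777]);
translate([620, 795, 0]) mirror([1, 0, 0]) rotate([0, atan2(252, 735), 0]) cube([30, 51, 777]);


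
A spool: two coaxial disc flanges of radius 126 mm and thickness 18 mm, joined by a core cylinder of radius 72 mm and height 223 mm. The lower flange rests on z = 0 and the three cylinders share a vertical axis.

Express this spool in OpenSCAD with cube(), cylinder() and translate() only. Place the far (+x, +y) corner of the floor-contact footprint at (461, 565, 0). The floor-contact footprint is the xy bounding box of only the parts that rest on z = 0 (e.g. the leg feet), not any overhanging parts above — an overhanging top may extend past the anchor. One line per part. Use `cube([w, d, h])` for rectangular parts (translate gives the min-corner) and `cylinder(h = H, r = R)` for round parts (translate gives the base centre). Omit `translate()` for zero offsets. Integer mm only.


translate([335, 439, 0]) cylinder(h = 18, r = 126);
translate([335, 439, 18]) cylinder(h = 223, r = 72);
translate([335, 439, 241]) cylinder(h = 18, r = 126);


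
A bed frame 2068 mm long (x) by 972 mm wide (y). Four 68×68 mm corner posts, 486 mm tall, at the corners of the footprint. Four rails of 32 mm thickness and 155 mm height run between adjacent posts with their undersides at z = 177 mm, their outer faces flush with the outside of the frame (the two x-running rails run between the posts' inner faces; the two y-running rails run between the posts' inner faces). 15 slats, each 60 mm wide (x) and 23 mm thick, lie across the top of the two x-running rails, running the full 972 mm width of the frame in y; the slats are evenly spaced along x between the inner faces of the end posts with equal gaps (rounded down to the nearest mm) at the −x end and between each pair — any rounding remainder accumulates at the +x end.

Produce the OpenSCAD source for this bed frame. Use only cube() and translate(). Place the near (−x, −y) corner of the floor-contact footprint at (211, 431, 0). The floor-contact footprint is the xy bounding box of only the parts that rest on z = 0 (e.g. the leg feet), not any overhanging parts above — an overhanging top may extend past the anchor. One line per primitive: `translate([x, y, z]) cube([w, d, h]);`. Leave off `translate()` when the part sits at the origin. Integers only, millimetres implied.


translate([211, 431, 0]) cube([68, 68, 486]);
translate([211, 1335, 0]) cube([68, 68, 486]);
translate([2211, 431, 0]) cube([68, 68, 486]);
translate([2211, 1335, 0]) cube([68, 68, 486]);
translate([279, 431, 177]) cube([1932, 32, 155]);
translate([279, 1371, 177]) cube([1932, 32, 155]);
translate([211, 499, 177]) cube([32, 836, 155]);
translate([2247, 499, 177]) cube([32, 836, 155]);
translate([343, 431, 332]) cube([60, 972, 23]);
translate([467, 431, 332]) cube([60, 972, 23]);
translate([591, 431, 332]) cube([60, 972, 23]);
translate([715, 431, 332]) cube([60, 972, 23]);
translate([839, 431, 332]) cube([60, 972, 23]);
translate([963, 431, 332]) cube([60, 972, 23]);
translate([1087, 431, 332]) cube([60, 972, 23]);
translate([1211, 431, 332]) cube([60, 972, 23]);
translate([1335, 431, 332]) cube([60, 972, 23]);
translate([1459, 431, 332]) cube([60, 972, 23]);
translate([1583, 431, 332]) cube([60, 972, 23]);
translate([1707, 431, 332]) cube([60, 972, 23]);
translate([1831, 431, 332]) cube([60, 972, 23]);
translate([1955, 431, 332]) cube([60, 972, 23]);
translate([2079, 431, 332]) cube([60, 972, 23]);


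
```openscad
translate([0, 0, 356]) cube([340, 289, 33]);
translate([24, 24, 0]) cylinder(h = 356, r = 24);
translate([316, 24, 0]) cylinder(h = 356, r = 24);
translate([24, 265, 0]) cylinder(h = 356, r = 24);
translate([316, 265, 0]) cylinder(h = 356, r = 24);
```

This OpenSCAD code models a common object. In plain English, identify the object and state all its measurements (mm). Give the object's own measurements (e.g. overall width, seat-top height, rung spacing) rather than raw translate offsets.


A simple wooden stool: a rectangular seat 340 mm (x) by 289 mm (y), 33 mm thick, top face at z = 389 mm, on four round legs, each 48 mm in diameter. The legs rest on z = 0, each leg's axis is inset half a diameter from the nearest pair of seat edges (so the leg's bounding box is flush with the corner).


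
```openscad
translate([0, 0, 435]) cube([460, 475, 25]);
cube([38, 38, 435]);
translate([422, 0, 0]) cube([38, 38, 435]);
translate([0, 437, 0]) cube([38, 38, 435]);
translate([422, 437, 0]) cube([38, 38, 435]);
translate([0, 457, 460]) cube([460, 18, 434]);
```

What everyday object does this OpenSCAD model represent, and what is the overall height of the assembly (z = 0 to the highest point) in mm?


A chair. The overall height is 894 mm.

A slab on four corner posts with a tall panel at the back — a chair. The seat slab sits at z = 435 with thickness 25, and the 434 mm backrest starts at the seat top, so the overall height is 435 + 25 + 434 = 894 mm.


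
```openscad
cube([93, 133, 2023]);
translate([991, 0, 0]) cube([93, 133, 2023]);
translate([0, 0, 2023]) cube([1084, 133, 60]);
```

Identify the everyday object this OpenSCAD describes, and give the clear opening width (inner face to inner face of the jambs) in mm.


A door frame. The clear opening width is 898 mm.

Two 2023 mm tall posts with a header on top — a door frame. The left jamb is 93 mm wide at x = 0; the right jamb starts at x = 991. The clear opening is 991 − 93 = 898 mm.


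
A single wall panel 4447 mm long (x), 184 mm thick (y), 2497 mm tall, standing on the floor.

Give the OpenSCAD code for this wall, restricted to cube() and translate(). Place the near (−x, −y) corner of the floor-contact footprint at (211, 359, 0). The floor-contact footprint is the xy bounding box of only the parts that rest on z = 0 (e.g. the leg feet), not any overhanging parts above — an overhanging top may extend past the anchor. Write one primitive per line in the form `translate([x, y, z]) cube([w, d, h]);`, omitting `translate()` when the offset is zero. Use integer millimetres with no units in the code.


translate([211, 359, 0]) cube([4447, 184, 2497]);


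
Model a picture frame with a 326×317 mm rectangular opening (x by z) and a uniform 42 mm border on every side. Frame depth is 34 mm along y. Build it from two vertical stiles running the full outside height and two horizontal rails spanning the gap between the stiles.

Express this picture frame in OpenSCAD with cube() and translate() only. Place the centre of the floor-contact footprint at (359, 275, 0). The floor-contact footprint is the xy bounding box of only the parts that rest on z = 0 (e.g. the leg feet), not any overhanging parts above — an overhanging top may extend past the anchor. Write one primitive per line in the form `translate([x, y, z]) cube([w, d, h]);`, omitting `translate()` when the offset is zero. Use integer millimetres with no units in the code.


translate([154, 258, 0]) cube([42, 34, 401]);
translate([522, 258, 0]) cube([42, 34, 401]);
translate([196, 258, 0]) cube([326, 34, 42]);
translate([196, 258, 359]) cube([326, 34, 42]);


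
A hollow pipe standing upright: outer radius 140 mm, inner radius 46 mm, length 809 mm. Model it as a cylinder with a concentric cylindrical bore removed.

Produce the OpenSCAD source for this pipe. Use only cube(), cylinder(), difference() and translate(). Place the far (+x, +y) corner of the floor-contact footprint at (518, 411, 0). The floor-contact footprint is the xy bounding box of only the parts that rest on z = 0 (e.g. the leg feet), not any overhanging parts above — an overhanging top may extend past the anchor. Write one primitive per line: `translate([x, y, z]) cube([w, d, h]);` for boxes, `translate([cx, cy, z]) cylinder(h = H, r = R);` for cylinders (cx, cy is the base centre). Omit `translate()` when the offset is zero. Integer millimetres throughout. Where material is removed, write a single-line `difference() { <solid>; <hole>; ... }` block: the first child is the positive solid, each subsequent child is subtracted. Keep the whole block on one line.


difference() { translate([378, 271, 0]) cylinder(h = 809, r = 140); translate([378, 271, 0]) cylinder(h = 809, r = 46); }


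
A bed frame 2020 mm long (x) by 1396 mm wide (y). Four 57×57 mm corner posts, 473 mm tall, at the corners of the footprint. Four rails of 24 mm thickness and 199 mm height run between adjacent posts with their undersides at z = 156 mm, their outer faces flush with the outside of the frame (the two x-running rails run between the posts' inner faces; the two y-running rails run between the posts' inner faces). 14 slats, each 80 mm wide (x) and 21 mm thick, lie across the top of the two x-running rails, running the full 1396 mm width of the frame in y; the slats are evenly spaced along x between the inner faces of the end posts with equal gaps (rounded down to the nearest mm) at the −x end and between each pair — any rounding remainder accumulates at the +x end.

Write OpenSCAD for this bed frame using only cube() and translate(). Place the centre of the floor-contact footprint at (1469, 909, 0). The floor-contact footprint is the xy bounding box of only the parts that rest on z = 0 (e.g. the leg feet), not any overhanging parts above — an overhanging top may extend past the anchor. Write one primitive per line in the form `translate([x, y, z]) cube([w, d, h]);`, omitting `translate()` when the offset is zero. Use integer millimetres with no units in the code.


// slat z = rail_z + rail_h = 156 + 199 = 355
// slat gap = ⌊(1906 − 14·80) / 15⌋ = 52
translate([459, 211, 0]) cube([57, 57, 473]);
translate([459, 1550, 0]) cube([57, 57, 473]);
translate([2422, 211, 0]) cube([57, 57, 473]);
translate([2422, 1550, 0]) cube([57, 57, 473]);
translate([516, 211, 156]) cube([1906, 24, 199]);
translate([516, 1583, 156]) cube([1906, 24, 199]);
translate([459, 268, 156]) cube([24, 1282, 199]);
translate([2455, 268, 156]) cube([24, 1282, 199]);
translate([568, 211, 355]) cube([80, 1396, 21]);
translate([700, 211, 355]) cube([80, 1396, 21]);
translate([832, 211, 355]) cube([80, 1396, 21]);
translate([964, 211, 355]) cube([80, 1396, 21]);
translate([1096, 211, 355]) cube([80, 1396, 21]);
translate([1228, 211, 355]) cube([80, 1396, 21]);
translate([1360, 211, 355]) cube([80, 1396, 21]);
translate([1492, 211, 355]) cube([80, 1396, 21]);
translate([1624, 211, 355]) cube([80, 1396, 21]);
translate([1756, 211, 355]) cube([80, 1396, 21]);
translate([1888, 211, 355]) cube([80, 1396, 21]);
translate([2020, 211, 355]) cube([80, 1396, 21]);
translate([2152, 211, 355]) cube([80, 1396, 21]);
translate([2284, 211, 355]) cube([80, 1396, 21]);


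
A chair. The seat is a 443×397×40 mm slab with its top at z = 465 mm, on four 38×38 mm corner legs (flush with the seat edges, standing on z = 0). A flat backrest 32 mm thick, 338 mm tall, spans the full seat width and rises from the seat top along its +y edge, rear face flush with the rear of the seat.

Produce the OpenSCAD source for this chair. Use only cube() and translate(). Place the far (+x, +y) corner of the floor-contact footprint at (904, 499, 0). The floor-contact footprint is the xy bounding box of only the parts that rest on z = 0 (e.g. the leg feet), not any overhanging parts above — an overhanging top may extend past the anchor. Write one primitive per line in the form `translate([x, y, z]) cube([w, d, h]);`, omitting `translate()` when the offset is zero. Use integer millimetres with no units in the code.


translate([461, 102, 425]) cube([443, 397, 40]);
translate([461, 102, 0]) cube([38, 38, 425]);
translate([866, 102, 0]) cube([38, 38, 425]);
translate([461, 461, 0]) cube([38, 38, 425]);
translate([866, 461, 0]) cube([38, 38, 425]);
translate([461, 467, 465]) cube([443, 32, 338]);


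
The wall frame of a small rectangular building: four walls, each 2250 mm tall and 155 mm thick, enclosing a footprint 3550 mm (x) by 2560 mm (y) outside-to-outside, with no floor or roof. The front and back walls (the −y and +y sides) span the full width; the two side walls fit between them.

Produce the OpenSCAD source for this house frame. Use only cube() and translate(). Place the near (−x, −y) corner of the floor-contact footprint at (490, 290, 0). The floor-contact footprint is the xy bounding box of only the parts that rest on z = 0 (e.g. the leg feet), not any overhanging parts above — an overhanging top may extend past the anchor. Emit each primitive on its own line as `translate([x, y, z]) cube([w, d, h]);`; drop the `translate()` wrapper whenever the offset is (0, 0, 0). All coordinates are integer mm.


translate([490, 290, 0]) cube([3550, 155, 2250]);
translate([490, 2695, 0]) cube([3550, 155, 2250]);
translate([490, 445, 0]) cube([155, 2250, 2250]);
translate([3885, 445, 0]) cube([155, 2250, 2250]);


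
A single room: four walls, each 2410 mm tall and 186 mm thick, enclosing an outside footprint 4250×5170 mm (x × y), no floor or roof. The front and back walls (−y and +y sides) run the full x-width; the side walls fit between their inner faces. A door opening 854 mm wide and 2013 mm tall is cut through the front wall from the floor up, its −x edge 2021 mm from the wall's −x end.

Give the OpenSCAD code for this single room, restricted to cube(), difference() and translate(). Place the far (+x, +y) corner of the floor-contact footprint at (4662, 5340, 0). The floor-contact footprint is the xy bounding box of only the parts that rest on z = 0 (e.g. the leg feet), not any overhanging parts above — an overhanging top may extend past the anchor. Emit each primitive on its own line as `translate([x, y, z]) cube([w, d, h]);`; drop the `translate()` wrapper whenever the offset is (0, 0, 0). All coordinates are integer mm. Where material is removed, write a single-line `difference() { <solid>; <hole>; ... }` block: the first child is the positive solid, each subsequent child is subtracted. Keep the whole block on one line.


difference() { translate([412, 170, 0]) cube([4250, 186, 2410]); translate([2433, 170, 0]) cube([854, 186, 2013]); }
translate([412, 5154, 0]) cube([4250, 186, 2410]);
translate([412, 356, 0]) cube([186, 4798, 2410]);
translate([4476, 356, 0]) cube([186, 4798, 2410]);


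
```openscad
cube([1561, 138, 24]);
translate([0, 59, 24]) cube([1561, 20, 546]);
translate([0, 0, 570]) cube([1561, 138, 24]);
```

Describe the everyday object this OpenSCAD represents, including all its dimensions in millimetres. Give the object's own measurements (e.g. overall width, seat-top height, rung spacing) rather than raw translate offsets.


An I-beam lying along x, 1561 mm long. Overall section height 594 mm. Two flanges 138 mm wide (y) and 24 mm thick, one on the floor and one at the top; a web 20 mm thick runs between them, centred on the flange width.


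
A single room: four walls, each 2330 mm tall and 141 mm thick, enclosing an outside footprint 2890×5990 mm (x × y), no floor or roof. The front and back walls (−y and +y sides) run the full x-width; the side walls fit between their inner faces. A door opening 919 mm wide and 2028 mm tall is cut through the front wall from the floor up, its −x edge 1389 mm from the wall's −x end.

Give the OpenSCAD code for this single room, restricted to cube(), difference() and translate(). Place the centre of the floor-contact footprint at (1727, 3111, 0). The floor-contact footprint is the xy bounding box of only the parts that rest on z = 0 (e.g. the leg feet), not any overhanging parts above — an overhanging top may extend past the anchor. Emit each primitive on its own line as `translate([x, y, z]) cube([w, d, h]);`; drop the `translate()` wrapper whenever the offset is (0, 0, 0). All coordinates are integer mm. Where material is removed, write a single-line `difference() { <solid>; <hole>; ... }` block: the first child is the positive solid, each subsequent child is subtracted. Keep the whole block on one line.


difference() { translate([282, 116, 0]) cube([2890, 141, 2330]); translate([1671, 116, 0]) cube([919, 141, 2028]); }
translate([282, 5965, 0]) cube([2890, 141, 2330]);
translate([282, 257, 0]) cube([141, 5708, 2330]);
translate([3031, 257, 0]) cube([141, 5708, 2330]);


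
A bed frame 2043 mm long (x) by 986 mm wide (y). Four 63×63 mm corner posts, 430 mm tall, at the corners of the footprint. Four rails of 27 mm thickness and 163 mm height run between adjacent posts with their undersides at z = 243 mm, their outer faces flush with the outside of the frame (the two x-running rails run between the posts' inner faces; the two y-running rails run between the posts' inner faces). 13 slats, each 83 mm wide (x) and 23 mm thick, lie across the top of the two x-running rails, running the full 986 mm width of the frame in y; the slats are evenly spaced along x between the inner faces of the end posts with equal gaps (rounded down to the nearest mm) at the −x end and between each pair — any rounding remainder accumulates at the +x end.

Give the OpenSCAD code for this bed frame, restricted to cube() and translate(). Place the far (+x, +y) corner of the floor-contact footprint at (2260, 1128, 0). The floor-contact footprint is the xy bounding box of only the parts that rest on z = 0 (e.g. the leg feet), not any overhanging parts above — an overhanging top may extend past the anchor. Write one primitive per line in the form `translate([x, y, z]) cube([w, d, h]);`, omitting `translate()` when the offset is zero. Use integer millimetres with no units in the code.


// slat z = rail_z + rail_h = 243 + 163 = 406
// slat gap = ⌊(1917 − 13·83) / 14⌋ = 59
translate([217, 142, 0]) cube([63, 63, 430]);
translate([217, 1065, 0]) cube([63, 63, 430]);
translate([2197, 142, 0]) cube([63, 63, 430]);
translate([2197, 1065, 0]) cube([63, 63, 430]);
translate([280, 142, 243]) cube([1917, 27, 163]);
translate([280, 1101, 243]) cube([1917, 27, 163]);
translate([217, 205, 243]) cube([27, 860, 163]);
translate([2233, 205, 243]) cube([27, 860, 163]);
translate([339, 142, 406]) cube([83, 986, 23]);
translate([481, 142, 406]) cube([83, 986, 23]);
translate([623, 142, 406]) cube([83, 986, 23]);
translate([765, 142, 406]) cube([83, 986, 23]);
translate([907, 142, 406]) cube([83, 986, 23]);
translate([1049, 142, 406]) cube([83, 986, 23]);
translate([1191, 142, 406]) cube([83, 986, 23]);
translate([1333, 142, 406]) cube([83, 986, 23]);
translate([1475, 142, 406]) cube([83, 986, 23]);
translate([1617, 142, 406]) cube([83, 986, 23]);
translate([1759, 142, 406]) cube([83, 986, 23]);
translate([1901, 142, 406]) cube([83, 986, 23]);
translate([2043, 142, 406]) cube([83, 986, 23]);


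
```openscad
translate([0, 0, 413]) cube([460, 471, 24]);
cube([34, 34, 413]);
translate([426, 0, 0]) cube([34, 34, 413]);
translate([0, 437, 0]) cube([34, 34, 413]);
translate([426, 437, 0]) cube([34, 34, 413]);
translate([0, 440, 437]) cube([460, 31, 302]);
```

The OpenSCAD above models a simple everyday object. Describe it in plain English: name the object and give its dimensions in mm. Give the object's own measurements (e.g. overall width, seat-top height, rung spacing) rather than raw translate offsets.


A chair. The seat is a 460×471×24 mm slab with its top at z = 437 mm, on four 34×34 mm corner legs (flush with the seat edges, standing on z = 0). A flat backrest 31 mm thick, 302 mm tall, spans the full seat width and rises from the seat top along its +y edge, rear face flush with the rear of the seat.


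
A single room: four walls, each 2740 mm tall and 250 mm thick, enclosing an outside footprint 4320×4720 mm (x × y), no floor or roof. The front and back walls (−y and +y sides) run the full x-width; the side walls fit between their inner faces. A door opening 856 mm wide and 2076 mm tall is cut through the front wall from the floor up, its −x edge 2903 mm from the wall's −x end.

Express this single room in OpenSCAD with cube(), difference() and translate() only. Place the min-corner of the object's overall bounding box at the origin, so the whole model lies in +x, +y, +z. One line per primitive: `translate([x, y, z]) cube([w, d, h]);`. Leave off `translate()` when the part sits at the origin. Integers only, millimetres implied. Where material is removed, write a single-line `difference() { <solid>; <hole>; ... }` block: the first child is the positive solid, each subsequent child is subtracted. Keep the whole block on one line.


difference() { cube([4320, 250, 2740]); translate([2903, 0, 0]) cube([856, 250, 2076]); }
translate([0, 4470, 0]) cube([4320, 250, 2740]);
translate([0, 250, 0]) cube([250, 4220, 2740]);
translate([4070, 250, 0]) cube([250, 4220, 2740]);


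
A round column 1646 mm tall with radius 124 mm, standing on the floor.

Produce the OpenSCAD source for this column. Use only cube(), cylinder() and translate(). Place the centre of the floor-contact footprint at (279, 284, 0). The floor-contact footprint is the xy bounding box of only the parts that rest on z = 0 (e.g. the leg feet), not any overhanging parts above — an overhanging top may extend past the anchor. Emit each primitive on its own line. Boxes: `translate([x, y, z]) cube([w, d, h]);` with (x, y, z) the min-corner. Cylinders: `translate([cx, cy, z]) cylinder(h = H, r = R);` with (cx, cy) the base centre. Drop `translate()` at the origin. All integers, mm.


translate([279, 284, 0]) cylinder(h = 1646, r = 124);


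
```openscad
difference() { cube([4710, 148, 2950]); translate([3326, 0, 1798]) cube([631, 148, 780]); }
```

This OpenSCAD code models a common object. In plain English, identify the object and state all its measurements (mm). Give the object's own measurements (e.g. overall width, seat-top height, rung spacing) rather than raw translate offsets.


A wall 4710 mm long (x), 148 mm thick (y), 2950 mm tall, with a rectangular window opening cut through it. The opening is 631 mm wide and 780 mm tall; its sill is at z = 1798 mm and its near (−x) edge is 3326 mm from the wall's −x end. The opening passes through the full wall thickness.


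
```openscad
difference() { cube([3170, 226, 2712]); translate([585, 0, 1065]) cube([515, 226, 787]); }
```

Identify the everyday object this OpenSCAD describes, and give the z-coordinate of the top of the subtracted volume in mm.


A wall with a window opening. The window head height is 1852 mm.

A wall with a rectangular opening subtracted — a window. Sill at z = 1065, opening 787 mm tall, so the head is at 1065 + 787 = 1852 mm.


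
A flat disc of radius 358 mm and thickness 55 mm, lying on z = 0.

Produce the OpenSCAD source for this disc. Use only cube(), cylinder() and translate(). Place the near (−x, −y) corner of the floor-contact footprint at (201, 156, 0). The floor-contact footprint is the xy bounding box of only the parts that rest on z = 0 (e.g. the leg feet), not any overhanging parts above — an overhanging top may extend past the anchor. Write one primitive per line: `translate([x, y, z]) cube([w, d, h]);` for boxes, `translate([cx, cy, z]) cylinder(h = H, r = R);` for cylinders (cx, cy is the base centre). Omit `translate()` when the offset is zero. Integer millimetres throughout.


translate([559, 514, 0]) cylinder(h = 55, r = 358);


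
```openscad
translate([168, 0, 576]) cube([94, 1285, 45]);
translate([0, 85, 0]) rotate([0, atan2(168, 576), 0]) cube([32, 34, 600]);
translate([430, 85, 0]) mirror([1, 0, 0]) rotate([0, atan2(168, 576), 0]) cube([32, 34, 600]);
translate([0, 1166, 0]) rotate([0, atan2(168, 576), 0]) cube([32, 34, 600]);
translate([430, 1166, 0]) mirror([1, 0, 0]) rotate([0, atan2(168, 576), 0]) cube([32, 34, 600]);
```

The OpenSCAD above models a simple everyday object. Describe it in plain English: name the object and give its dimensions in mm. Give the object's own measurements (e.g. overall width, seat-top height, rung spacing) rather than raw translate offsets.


A sawhorse. A 94×1285×45 mm beam (x, y, z) sits on two A-frame leg pairs. Each pair is two raked legs of 32×34 mm section (34 mm along y) splaying symmetrically in x. Each leg rises 576 mm vertically over 168 mm of horizontal reach and is 600 mm long along its own axis. Every leg's outer bottom edge rests on the floor and its outer top edge meets a bottom edge of the beam — the left legs (tilting toward +x) meet the beam's −x bottom edge, the right legs (their mirror images, tilting toward −x) meet its +x bottom edge — so the leg tops tuck under the beam, the beam's underside is 576 mm above the floor, and the feet are 430 mm apart outside-to-outside with the beam centred between them. The two leg pairs are set in 85 mm from either end of the beam.
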